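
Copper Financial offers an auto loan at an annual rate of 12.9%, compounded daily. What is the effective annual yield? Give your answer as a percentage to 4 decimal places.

13.7664%

EAR = (1 + 0.129/365)^365 − 1.
= 1.137664 − 1 = 13.7664%.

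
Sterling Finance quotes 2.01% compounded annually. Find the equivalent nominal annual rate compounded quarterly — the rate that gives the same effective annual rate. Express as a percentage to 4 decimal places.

Compounded annually, EAR = nominal = 0.020100.
Solve (1 + r/4)^4 = 1.020100: r/4 = 1.020100^(1/4) − 1 = 0.004988, so r = 0.019950 = 1.9950%.

1.9950%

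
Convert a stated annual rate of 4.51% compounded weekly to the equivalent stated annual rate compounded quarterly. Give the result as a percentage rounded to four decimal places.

EAR = (1 + 0.0451/52)^52 − 1 = 0.046112.
Solve (1 + r/4)^4 = 1.046112: r/4 = 1.046112^(1/4) − 1 = 0.011334, so r = 0.045335 = 4.5335%.

4.5335%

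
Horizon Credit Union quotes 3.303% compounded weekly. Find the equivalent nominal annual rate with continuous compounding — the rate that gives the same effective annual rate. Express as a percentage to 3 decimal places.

3.302%

EAR = (1 + 0.03303/52)^52 − 1 = 0.033571.
Equivalent continuous rate: r = ln(1 + 0.033571) = 0.033020 = 3.302%.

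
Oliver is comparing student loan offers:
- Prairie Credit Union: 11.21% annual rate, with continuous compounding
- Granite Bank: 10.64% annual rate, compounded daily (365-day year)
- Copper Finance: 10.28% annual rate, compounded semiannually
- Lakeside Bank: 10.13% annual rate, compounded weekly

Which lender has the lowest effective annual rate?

Prairie Credit Union: e^0.1121 − 1 = 11.862%
Granite Bank: (1 + 0.1064/365)^365 − 1 = 11.225%
Copper Finance: (1 + 0.1028/2)^2 − 1 = 10.544%
Lakeside Bank: (1 + 0.1013/52)^52 − 1 = 10.650%
The lowest effective annual rate is Copper Finance at 10.544%.

Copper Finance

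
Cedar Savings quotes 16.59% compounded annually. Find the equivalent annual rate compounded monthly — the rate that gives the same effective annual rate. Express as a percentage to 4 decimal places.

Compounded annually, EAR = nominal = 0.165900.
Solve (1 + r/12)^12 = 1.165900: r/12 = 1.165900^(1/12) − 1 = 0.012873, so r = 0.154479 = 15.4479%.

15.4479%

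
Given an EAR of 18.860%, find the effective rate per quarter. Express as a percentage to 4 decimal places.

4.4140%

The per-quarter rate i satisfies (1 + i)^4 = 1 + 0.18860.
i = 1.18860^(1/4) − 1 = 0.0441405 = 4.4140%.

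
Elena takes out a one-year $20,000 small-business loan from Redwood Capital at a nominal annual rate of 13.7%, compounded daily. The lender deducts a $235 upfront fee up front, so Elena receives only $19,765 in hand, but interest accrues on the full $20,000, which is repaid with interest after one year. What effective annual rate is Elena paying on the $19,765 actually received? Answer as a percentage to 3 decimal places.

Amount owed after one year: 20,000 × (1 + 0.137/365)^365 = 20,000 × 1.146799 = $22,935.97.
Effective rate on net proceeds: 22,935.97 / 19,765 − 1 = 0.160434 = 16.043%.

16.043%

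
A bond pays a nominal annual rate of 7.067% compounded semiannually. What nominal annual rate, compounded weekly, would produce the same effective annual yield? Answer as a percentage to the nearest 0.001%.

EAR = (1 + 0.07067/2)^2 − 1 = 0.071919.
Solve (1 + r/52)^52 = 1.071919: r/52 = 1.071919^(1/52) − 1 = 0.001336, so r = 0.069496 = 6.950%.

6.950%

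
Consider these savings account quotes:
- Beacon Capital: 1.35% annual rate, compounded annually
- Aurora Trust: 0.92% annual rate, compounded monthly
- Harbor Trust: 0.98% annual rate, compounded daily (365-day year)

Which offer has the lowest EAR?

Aurora Trust

Beacon Capital: compounded annually, EAR = 1.350%
Aurora Trust: (1 + 0.0092/12)^12 − 1 = 0.924%
Harbor Trust: (1 + 0.0098/365)^365 − 1 = 0.985%
The lowest effective annual rate is Aurora Trust at 0.924%.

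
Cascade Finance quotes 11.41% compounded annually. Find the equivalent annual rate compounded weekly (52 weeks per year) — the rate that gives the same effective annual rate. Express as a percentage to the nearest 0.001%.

10.816%

Compounded annually, EAR = nominal = 0.114100.
Solve (1 + r/52)^52 = 1.114100: r/52 = 1.114100^(1/52) − 1 = 0.002080, so r = 0.108159 = 10.816%.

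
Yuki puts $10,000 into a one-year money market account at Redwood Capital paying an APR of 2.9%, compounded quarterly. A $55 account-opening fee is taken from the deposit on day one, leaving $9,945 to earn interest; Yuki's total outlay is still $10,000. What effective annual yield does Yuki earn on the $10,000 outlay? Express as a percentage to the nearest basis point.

2.37%

Value after one year: 9,945 × (1 + 0.029/4)^4 = 9,945 × 1.029317 = $10,236.56.
Effective yield on the $10,000 outlay: 10,236.56 / 10,000 − 1 = 0.023656 = 2.37%.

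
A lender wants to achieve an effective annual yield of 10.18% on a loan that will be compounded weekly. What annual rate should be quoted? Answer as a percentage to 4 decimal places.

(1 + r/52)^52 − 1 = 0.1018, so 1 + r/52 = 1.1018^(1/52).
r/52 = 0.001866, so r = 0.097036 = 9.7036%.

9.7036%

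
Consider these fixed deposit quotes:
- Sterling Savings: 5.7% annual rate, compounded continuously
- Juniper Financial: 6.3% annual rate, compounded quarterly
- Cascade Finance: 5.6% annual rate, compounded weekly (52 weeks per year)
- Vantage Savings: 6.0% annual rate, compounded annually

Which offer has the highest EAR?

Sterling Savings: e^0.057 − 1 = 5.866%
Juniper Financial: (1 + 0.063/4)^4 − 1 = 6.450%
Cascade Finance: (1 + 0.056/52)^52 − 1 = 5.757%
Vantage Savings: compounded annually, EAR = 6.000%
The highest effective annual rate is Juniper Financial at 6.450%.

Juniper Financial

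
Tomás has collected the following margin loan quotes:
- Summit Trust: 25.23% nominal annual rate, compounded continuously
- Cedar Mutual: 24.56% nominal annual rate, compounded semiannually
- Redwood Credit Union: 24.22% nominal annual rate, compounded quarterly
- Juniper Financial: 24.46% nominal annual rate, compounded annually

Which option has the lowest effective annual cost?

Summit Trust: e^0.2523 − 1 = 28.698%
Cedar Mutual: (1 + 0.2456/2)^2 − 1 = 26.068%
Redwood Credit Union: (1 + 0.2422/4)^4 − 1 = 26.510%
Juniper Financial: compounded annually, EAR = 24.460%
The lowest effective annual rate is Juniper Financial at 24.460%.

Juniper Financial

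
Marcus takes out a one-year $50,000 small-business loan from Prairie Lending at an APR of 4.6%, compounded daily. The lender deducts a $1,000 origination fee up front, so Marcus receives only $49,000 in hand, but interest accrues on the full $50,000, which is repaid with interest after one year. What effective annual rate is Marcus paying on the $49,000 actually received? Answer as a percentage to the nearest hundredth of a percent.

6.84%

Amount owed after one year: 50,000 × (1 + 0.046/365)^365 = 50,000 × 1.047071 = $52,353.57.
Effective rate on net proceeds: 52,353.57 / 49,000 − 1 = 0.068440 = 6.84%.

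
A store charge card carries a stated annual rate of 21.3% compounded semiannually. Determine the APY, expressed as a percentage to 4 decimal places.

22.4342%

EAR = (1 + 0.213/2)^2 − 1.
= (1 + 0.106500)^2 − 1 = 1.224342 − 1 = 22.4342%.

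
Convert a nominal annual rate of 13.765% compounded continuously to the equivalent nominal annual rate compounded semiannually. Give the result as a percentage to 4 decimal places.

EAR under continuous compounding: e^0.13765 − 1 = 0.147574.
Solve (1 + r/2)^2 = 1.147574: r/2 = 1.147574^(1/2) − 1 = 0.071249, so r = 0.142497 = 14.2497%.

14.2497%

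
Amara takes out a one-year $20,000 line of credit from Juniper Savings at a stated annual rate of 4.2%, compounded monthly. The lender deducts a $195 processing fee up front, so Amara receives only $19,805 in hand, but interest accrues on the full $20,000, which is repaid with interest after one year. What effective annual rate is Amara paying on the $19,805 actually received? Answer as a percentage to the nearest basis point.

5.31%

Amount owed after one year: 20,000 × (1 + 0.042/12)^12 = 20,000 × 1.042818 = $20,856.36.
Effective rate on net proceeds: 20,856.36 / 19,805 − 1 = 0.053086 = 5.31%.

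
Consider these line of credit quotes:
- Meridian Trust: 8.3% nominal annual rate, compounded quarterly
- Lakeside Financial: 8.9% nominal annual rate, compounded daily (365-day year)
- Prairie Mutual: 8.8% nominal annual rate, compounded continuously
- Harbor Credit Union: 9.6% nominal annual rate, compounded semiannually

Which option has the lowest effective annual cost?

Meridian Trust

Meridian Trust: (1 + 0.083/4)^4 − 1 = 8.562%
Lakeside Financial: (1 + 0.089/365)^365 − 1 = 9.307%
Prairie Mutual: e^0.088 − 1 = 9.199%
Harbor Credit Union: (1 + 0.096/2)^2 − 1 = 9.830%
The lowest effective annual rate is Meridian Trust at 8.562%.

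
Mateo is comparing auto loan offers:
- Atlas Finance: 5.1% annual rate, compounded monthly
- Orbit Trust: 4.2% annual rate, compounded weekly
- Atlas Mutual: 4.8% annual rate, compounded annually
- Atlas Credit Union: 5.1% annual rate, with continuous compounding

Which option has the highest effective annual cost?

Atlas Finance: (1 + 0.051/12)^12 − 1 = 5.221%
Orbit Trust: (1 + 0.042/52)^52 − 1 = 4.288%
Atlas Mutual: compounded annually, EAR = 4.800%
Atlas Credit Union: e^0.051 − 1 = 5.232%
The highest effective annual rate is Atlas Credit Union at 5.232%.

Atlas Credit Union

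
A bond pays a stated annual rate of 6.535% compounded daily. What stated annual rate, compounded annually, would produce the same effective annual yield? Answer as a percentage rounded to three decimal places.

6.753%

EAR = (1 + 0.06535/365)^365 − 1 = 0.067526.
Compounded annually, the equivalent nominal rate is the EAR itself: 6.753%.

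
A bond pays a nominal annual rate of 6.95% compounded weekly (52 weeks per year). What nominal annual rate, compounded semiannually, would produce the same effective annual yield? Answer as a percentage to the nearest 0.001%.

7.067%

EAR = (1 + 0.0695/52)^52 − 1 = 0.071922.
Solve (1 + r/2)^2 = 1.071922: r/2 = 1.071922^(1/2) − 1 = 0.035337, so r = 0.070674 = 7.067%.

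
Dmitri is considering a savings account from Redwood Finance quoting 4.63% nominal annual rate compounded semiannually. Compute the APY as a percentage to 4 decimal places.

4.6836%

EAR = (1 + 0.0463/2)^2 − 1.
= (1 + 0.023150)^2 − 1 = 1.046836 − 1 = 4.6836%.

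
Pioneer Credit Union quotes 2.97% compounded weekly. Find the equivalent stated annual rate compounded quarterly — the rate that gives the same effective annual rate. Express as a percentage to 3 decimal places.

2.980%

EAR = (1 + 0.0297/52)^52 − 1 = 0.030137.
Solve (1 + r/4)^4 = 1.030137: r/4 = 1.030137^(1/4) − 1 = 0.007450, so r = 0.029802 = 2.980%.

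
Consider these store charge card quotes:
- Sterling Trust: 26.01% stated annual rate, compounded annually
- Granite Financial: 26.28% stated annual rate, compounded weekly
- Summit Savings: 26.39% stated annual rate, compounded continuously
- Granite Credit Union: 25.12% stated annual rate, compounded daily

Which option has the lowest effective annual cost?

Sterling Trust: compounded annually, EAR = 26.010%
Granite Financial: (1 + 0.2628/52)^52 − 1 = 29.971%
Summit Savings: e^0.2639 − 1 = 30.200%
Granite Credit Union: (1 + 0.2512/365)^365 − 1 = 28.546%
The lowest effective annual rate is Sterling Trust at 26.010%.

Sterling Trust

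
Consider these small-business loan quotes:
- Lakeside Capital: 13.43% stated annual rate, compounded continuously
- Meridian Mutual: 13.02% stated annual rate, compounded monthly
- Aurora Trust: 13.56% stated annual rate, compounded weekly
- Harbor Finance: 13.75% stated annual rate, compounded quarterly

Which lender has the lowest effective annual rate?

Lakeside Capital: e^0.1343 − 1 = 14.374%
Meridian Mutual: (1 + 0.1302/12)^12 − 1 = 13.826%
Aurora Trust: (1 + 0.1356/52)^52 − 1 = 14.502%
Harbor Finance: (1 + 0.1375/4)^4 − 1 = 14.475%
The lowest effective annual rate is Meridian Mutual at 13.826%.

Meridian Mutual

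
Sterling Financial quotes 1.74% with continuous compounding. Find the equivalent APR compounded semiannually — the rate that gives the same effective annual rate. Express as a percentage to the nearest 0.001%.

1.748%

EAR under continuous compounding: e^0.0174 − 1 = 0.017552.
Solve (1 + r/2)^2 = 1.017552: r/2 = 1.017552^(1/2) − 1 = 0.008738, so r = 0.017476 = 1.748%.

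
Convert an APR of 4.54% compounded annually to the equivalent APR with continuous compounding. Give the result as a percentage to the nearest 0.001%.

Compounded annually, EAR = nominal = 0.045400.
Equivalent continuous rate: r = ln(1 + 0.045400) = 0.044400 = 4.440%.

4.440%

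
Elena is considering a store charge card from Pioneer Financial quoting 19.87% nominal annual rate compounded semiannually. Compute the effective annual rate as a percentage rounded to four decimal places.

EAR = (1 + 0.1987/2)^2 − 1.
= (1 + 0.099350)^2 − 1 = 1.208570 − 1 = 20.8570%.

20.8570%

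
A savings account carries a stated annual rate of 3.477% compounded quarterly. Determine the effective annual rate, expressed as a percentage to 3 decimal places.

EAR = (1 + 0.03477/4)^4 − 1.
= 1.035226 − 1 = 3.523%.

3.523%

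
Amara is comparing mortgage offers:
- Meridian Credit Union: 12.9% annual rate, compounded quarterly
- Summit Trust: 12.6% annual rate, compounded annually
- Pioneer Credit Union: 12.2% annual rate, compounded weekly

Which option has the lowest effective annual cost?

Meridian Credit Union: (1 + 0.129/4)^4 − 1 = 13.538%
Summit Trust: compounded annually, EAR = 12.600%
Pioneer Credit Union: (1 + 0.122/52)^52 − 1 = 12.959%
The lowest effective annual rate is Summit Trust at 12.600%.

Summit Trust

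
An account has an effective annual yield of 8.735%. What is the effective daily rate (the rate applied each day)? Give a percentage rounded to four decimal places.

The per-day rate i satisfies (1 + i)^365 = 1 + 0.08735.
i = 1.08735^(1/365) − 1 = 0.0002295 = 0.0229%.

0.0229%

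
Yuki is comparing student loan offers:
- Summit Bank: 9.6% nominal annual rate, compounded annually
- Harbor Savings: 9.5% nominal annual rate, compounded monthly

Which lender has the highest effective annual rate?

Harbor Savings

Summit Bank: compounded annually, EAR = 9.600%
Harbor Savings: (1 + 0.095/12)^12 − 1 = 9.925%
The highest effective annual rate is Harbor Savings at 9.925%.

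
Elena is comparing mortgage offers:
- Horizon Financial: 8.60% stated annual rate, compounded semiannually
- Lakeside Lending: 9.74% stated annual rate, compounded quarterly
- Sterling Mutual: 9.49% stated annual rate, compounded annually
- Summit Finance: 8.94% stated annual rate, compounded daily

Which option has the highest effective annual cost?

Lakeside Lending

Horizon Financial: (1 + 0.0860/2)^2 − 1 = 8.785%
Lakeside Lending: (1 + 0.0974/4)^4 − 1 = 10.102%
Sterling Mutual: compounded annually, EAR = 9.490%
Summit Finance: (1 + 0.0894/365)^365 − 1 = 9.351%
The highest effective annual rate is Lakeside Lending at 10.102%.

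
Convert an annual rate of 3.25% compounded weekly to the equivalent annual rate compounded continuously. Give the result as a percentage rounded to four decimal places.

EAR = (1 + 0.0325/52)^52 − 1 = 0.033023.
Equivalent continuous rate: r = ln(1 + 0.033023) = 0.032490 = 3.2490%.

3.2490%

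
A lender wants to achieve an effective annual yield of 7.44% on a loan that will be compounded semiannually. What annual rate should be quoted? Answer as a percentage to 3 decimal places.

(1 + r/2)^2 − 1 = 0.0744, so 1 + r/2 = 1.0744^(1/2).
r/2 = 0.036533, so r = 0.073065 = 7.307%.

7.307%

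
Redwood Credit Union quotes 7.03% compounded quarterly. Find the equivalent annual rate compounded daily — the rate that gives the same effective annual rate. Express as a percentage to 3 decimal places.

6.970%

EAR = (1 + 0.0703/4)^4 − 1 = 0.072175.
Solve (1 + r/365)^365 = 1.072175: r/365 = 1.072175^(1/365) − 1 = 0.000191, so r = 0.069696 = 6.970%.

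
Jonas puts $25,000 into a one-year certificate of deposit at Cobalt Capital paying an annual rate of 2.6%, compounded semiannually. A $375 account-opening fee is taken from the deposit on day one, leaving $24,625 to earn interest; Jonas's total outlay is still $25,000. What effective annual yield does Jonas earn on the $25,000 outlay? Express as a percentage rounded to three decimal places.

Value after one year: 24,625 × (1 + 0.026/2)^2 = 24,625 × 1.026169 = $25,269.41.
Effective yield on the $25,000 outlay: 25,269.41 / 25,000 − 1 = 0.010776 = 1.078%.

1.078%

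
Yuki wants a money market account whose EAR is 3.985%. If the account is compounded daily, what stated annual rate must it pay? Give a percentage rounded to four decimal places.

(1 + r/365)^365 − 1 = 0.03985, so 1 + r/365 = 1.03985^(1/365).
r/365 = 0.000107, so r = 0.039079 = 3.9079%.

3.9079%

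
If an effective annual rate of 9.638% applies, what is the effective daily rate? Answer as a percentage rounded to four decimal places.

0.0252%

The per-day rate i satisfies (1 + i)^365 = 1 + 0.09638.
i = 1.09638^(1/365) − 1 = 0.0002521 = 0.0252%.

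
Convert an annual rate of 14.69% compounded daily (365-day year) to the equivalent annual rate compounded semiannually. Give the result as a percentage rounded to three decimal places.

EAR = (1 + 0.1469/365)^365 − 1 = 0.158204.
Solve (1 + r/2)^2 = 1.158204: r/2 = 1.158204^(1/2) − 1 = 0.076199, so r = 0.152398 = 15.240%.

15.240%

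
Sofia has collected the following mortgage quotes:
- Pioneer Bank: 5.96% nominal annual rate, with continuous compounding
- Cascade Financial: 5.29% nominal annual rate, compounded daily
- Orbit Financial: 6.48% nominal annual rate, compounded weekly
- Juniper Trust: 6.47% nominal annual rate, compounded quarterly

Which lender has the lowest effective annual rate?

Pioneer Bank: e^0.0596 − 1 = 6.141%
Cascade Financial: (1 + 0.0529/365)^365 − 1 = 5.432%
Orbit Financial: (1 + 0.0648/52)^52 − 1 = 6.690%
Juniper Trust: (1 + 0.0647/4)^4 − 1 = 6.629%
The lowest effective annual rate is Cascade Financial at 5.432%.

Cascade Financial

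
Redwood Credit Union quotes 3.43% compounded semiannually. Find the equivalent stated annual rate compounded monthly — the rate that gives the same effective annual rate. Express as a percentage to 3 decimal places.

3.406%

EAR = (1 + 0.0343/2)^2 − 1 = 0.034594.
Solve (1 + r/12)^12 = 1.034594: r/12 = 1.034594^(1/12) − 1 = 0.002838, so r = 0.034057 = 3.406%.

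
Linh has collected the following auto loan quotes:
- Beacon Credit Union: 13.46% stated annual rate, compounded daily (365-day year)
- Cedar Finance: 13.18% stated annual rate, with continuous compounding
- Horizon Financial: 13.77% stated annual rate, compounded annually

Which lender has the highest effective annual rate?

Beacon Credit Union

Beacon Credit Union: (1 + 0.1346/365)^365 − 1 = 14.405%
Cedar Finance: e^0.1318 − 1 = 14.088%
Horizon Financial: compounded annually, EAR = 13.770%
The highest effective annual rate is Beacon Credit Union at 14.405%.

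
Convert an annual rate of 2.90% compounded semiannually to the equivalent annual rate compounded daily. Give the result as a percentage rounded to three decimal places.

2.879%

EAR = (1 + 0.0290/2)^2 − 1 = 0.029210.
Solve (1 + r/365)^365 = 1.029210: r/365 = 1.029210^(1/365) − 1 = 0.000079, so r = 0.028793 = 2.879%.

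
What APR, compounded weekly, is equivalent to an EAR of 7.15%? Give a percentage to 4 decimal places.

(1 + r/52)^52 − 1 = 0.0715, so 1 + r/52 = 1.0715^(1/52).
r/52 = 0.001329, so r = 0.069105 = 6.9105%.

6.9105%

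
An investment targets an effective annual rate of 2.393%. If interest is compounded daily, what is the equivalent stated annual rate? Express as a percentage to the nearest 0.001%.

(1 + r/365)^365 − 1 = 0.02393, so 1 + r/365 = 1.02393^(1/365).
r/365 = 0.000065, so r = 0.023649 = 2.365%.

2.365%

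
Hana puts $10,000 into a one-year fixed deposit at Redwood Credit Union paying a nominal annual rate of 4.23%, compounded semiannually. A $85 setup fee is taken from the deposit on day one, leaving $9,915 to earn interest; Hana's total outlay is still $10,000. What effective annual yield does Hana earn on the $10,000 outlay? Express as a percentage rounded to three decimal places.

Value after one year: 9,915 × (1 + 0.0423/2)^2 = 9,915 × 1.042747 = $10,338.84.
Effective yield on the $10,000 outlay: 10,338.84 / 10,000 − 1 = 0.033884 = 3.388%.

3.388%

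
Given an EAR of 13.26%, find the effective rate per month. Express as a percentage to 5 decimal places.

1.04303%

The per-month rate i satisfies (1 + i)^12 = 1 + 0.1326.
i = 1.1326^(1/12) − 1 = 0.0104303 = 1.04303%.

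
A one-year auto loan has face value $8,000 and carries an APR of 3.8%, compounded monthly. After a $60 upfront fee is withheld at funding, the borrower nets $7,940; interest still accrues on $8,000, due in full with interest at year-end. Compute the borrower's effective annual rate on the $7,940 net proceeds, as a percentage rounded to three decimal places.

Amount owed after one year: 8,000 × (1 + 0.038/12)^12 = 8,000 × 1.038669 = $8,309.35.
Effective rate on net proceeds: 8,309.35 / 7,940 − 1 = 0.046518 = 4.652%.

4.652%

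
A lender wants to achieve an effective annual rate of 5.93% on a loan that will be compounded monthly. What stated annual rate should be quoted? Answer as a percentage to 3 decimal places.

(1 + r/12)^12 − 1 = 0.0593, so 1 + r/12 = 1.0593^(1/12).
r/12 = 0.004812, so r = 0.057747 = 5.775%.

5.775%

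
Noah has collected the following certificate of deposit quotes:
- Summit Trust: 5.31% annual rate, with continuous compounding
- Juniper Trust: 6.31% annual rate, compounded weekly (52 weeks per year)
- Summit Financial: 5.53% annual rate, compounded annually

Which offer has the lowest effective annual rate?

Summit Trust

Summit Trust: e^0.0531 − 1 = 5.454%
Juniper Trust: (1 + 0.0631/52)^52 − 1 = 6.509%
Summit Financial: compounded annually, EAR = 5.530%
The lowest effective annual rate is Summit Trust at 5.454%.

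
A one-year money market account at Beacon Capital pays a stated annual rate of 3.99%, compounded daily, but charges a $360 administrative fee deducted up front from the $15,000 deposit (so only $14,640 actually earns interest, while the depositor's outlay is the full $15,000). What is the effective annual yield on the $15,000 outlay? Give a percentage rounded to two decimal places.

1.57%

Value after one year: 14,640 × (1 + 0.0399/365)^365 = 14,640 × 1.040704 = $15,235.91.
Effective yield on the $15,000 outlay: 15,235.91 / 15,000 − 1 = 0.015728 = 1.57%.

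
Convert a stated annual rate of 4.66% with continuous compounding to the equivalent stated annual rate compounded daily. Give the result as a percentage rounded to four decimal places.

EAR under continuous compounding: e^0.0466 − 1 = 0.047703.
Solve (1 + r/365)^365 = 1.047703: r/365 = 1.047703^(1/365) − 1 = 0.000128, so r = 0.046603 = 4.6603%.

4.6603%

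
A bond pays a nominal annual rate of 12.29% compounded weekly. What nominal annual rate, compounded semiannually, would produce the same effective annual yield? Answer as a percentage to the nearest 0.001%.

12.660%

EAR = (1 + 0.1229/52)^52 − 1 = 0.130607.
Solve (1 + r/2)^2 = 1.130607: r/2 = 1.130607^(1/2) − 1 = 0.063300, so r = 0.126600 = 12.660%.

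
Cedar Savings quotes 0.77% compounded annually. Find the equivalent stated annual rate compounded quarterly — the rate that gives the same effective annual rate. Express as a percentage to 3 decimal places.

0.768%

Compounded annually, EAR = nominal = 0.007700.
Solve (1 + r/4)^4 = 1.007700: r/4 = 1.007700^(1/4) − 1 = 0.001919, so r = 0.007678 = 0.768%.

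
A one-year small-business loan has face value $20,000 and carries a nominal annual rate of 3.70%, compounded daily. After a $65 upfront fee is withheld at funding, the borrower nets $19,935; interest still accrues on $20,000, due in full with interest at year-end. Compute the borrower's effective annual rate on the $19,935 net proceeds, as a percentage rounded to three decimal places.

Amount owed after one year: 20,000 × (1 + 0.0370/365)^365 = 20,000 × 1.037691 = $20,753.82.
Effective rate on net proceeds: 20,753.82 / 19,935 − 1 = 0.041075 = 4.107%.

4.107%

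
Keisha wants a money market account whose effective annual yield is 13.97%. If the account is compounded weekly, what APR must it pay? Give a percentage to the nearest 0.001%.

13.093%

(1 + r/52)^52 − 1 = 0.1397, so 1 + r/52 = 1.1397^(1/52).
r/52 = 0.002518, so r = 0.130930 = 13.093%.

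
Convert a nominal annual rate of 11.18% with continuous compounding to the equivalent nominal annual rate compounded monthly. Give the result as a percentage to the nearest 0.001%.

11.232%

EAR under continuous compounding: e^0.1118 − 1 = 0.118289.
Solve (1 + r/12)^12 = 1.118289: r/12 = 1.118289^(1/12) − 1 = 0.009360, so r = 0.112322 = 11.232%.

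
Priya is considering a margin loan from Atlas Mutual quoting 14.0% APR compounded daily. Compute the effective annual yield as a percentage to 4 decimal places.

15.0243%

EAR = (1 + 0.140/365)^365 − 1.
= 1.150243 − 1 = 15.0243%.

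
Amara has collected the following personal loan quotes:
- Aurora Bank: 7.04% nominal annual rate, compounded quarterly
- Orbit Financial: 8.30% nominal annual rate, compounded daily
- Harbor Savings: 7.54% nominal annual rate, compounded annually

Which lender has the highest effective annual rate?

Orbit Financial

Aurora Bank: (1 + 0.0704/4)^4 − 1 = 7.228%
Orbit Financial: (1 + 0.0830/365)^365 − 1 = 8.653%
Harbor Savings: compounded annually, EAR = 7.540%
The highest effective annual rate is Orbit Financial at 8.653%.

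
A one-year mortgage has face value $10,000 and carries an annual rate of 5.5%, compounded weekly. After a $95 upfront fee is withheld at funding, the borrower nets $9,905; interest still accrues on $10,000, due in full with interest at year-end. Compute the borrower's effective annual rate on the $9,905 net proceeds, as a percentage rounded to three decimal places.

6.664%

Amount owed after one year: 10,000 × (1 + 0.055/52)^52 = 10,000 × 1.056510 = $10,565.10.
Effective rate on net proceeds: 10,565.10 / 9,905 − 1 = 0.066643 = 6.664%.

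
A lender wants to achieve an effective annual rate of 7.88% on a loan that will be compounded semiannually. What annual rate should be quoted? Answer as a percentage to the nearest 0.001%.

(1 + r/2)^2 − 1 = 0.0788, so 1 + r/2 = 1.0788^(1/2).
r/2 = 0.038653, so r = 0.077306 = 7.731%.

7.731%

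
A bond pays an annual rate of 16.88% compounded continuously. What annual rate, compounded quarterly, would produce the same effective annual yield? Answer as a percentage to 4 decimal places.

EAR under continuous compounding: e^0.1688 − 1 = 0.183883.
Solve (1 + r/4)^4 = 1.183883: r/4 = 1.183883^(1/4) − 1 = 0.043103, so r = 0.172412 = 17.2412%.

17.2412%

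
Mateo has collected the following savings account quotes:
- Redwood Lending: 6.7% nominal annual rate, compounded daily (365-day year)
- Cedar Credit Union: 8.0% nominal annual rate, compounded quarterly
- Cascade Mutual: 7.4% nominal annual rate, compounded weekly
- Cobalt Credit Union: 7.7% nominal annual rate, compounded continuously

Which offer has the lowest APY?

Redwood Lending: (1 + 0.067/365)^365 − 1 = 6.929%
Cedar Credit Union: (1 + 0.080/4)^4 − 1 = 8.243%
Cascade Mutual: (1 + 0.074/52)^52 − 1 = 7.675%
Cobalt Credit Union: e^0.077 − 1 = 8.004%
The lowest effective annual rate is Redwood Lending at 6.929%.

Redwood Lending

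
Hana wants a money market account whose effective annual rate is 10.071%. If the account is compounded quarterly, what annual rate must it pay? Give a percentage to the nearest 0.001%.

(1 + r/4)^4 − 1 = 0.10071, so 1 + r/4 = 1.10071^(1/4).
r/4 = 0.024279, so r = 0.097116 = 9.712%.

9.712%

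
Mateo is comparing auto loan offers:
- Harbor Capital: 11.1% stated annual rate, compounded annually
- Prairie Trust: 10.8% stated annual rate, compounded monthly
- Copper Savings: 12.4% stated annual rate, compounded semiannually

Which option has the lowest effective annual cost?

Harbor Capital

Harbor Capital: compounded annually, EAR = 11.100%
Prairie Trust: (1 + 0.108/12)^12 − 1 = 11.351%
Copper Savings: (1 + 0.124/2)^2 − 1 = 12.784%
The lowest effective annual rate is Harbor Capital at 11.100%.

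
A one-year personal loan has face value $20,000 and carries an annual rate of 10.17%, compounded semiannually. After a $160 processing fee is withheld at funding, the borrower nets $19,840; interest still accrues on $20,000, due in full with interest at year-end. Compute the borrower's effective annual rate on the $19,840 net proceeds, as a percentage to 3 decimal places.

Amount owed after one year: 20,000 × (1 + 0.1017/2)^2 = 20,000 × 1.104286 = $22,085.71.
Effective rate on net proceeds: 22,085.71 / 19,840 − 1 = 0.113191 = 11.319%.

11.319%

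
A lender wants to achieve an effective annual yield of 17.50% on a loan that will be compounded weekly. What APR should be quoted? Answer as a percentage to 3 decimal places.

(1 + r/52)^52 − 1 = 0.1750, so 1 + r/52 = 1.1750^(1/52).
r/52 = 0.003106, so r = 0.161518 = 16.152%.

16.152%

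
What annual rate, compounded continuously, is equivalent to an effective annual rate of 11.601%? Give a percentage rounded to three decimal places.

10.976%

Continuous: nominal r satisfies e^r − 1 = 0.11601.
r = ln(1 + 0.11601) = ln(1.11601) = 0.109760 = 10.976%.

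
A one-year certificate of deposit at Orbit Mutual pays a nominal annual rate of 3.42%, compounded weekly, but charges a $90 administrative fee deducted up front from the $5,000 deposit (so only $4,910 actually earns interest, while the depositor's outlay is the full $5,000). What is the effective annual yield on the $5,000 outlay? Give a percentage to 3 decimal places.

1.615%

Value after one year: 4,910 × (1 + 0.0342/52)^52 = 4,910 × 1.034780 = $5,080.77.
Effective yield on the $5,000 outlay: 5,080.77 / 5,000 − 1 = 0.016154 = 1.615%.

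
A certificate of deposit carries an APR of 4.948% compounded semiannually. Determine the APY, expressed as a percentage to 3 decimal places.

EAR = (1 + 0.04948/2)^2 − 1.
= 1.050092 − 1 = 5.009%.

5.009%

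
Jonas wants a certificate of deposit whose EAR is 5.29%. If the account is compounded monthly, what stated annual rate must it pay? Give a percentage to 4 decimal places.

5.1659%

(1 + r/12)^12 − 1 = 0.0529, so 1 + r/12 = 1.0529^(1/12).
r/12 = 0.004305, so r = 0.051659 = 5.1659%.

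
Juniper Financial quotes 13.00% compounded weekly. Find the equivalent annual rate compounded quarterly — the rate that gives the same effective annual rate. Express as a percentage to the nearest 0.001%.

EAR = (1 + 0.1300/52)^52 − 1 = 0.138644.
Solve (1 + r/4)^4 = 1.138644: r/4 = 1.138644^(1/4) − 1 = 0.032992, so r = 0.131968 = 13.197%.

13.197%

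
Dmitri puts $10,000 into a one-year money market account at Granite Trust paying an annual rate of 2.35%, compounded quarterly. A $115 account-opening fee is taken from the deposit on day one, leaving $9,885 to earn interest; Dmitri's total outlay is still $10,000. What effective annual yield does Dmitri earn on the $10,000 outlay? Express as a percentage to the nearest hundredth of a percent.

1.19%

Value after one year: 9,885 × (1 + 0.0235/4)^4 = 9,885 × 1.023708 = $10,119.35.
Effective yield on the $10,000 outlay: 10,119.35 / 10,000 − 1 = 0.011935 = 1.19%.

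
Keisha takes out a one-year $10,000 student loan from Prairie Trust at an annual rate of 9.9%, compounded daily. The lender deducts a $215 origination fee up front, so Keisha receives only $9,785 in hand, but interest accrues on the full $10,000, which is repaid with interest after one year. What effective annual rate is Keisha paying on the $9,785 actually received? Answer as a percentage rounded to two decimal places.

12.83%

Amount owed after one year: 10,000 × (1 + 0.099/365)^365 = 10,000 × 1.104051 = $11,040.51.
Effective rate on net proceeds: 11,040.51 / 9,785 − 1 = 0.128310 = 12.83%.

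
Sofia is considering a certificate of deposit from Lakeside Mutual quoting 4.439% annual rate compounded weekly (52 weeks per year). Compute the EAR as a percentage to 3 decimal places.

4.537%

EAR = (1 + 0.04439/52)^52 − 1.
= 1.045370 − 1 = 4.537%.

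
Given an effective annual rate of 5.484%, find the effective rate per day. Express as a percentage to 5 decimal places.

0.01463%

The per-day rate i satisfies (1 + i)^365 = 1 + 0.05484.
i = 1.05484^(1/365) − 1 = 0.0001463 = 0.01463%.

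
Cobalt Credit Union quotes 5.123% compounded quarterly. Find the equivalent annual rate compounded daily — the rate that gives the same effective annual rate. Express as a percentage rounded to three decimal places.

EAR = (1 + 0.05123/4)^4 − 1 = 0.052223.
Solve (1 + r/365)^365 = 1.052223: r/365 = 1.052223^(1/365) − 1 = 0.000139, so r = 0.050908 = 5.091%.

5.091%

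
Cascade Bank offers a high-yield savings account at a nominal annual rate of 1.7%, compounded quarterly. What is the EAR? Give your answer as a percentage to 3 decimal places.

1.711%

EAR = (1 + 0.017/4)^4 − 1.
= (1 + 0.004250)^4 − 1 = 1.017109 − 1 = 1.711%.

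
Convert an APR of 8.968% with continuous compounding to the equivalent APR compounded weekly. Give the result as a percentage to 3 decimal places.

8.976%

EAR under continuous compounding: e^0.08968 − 1 = 0.093824.
Solve (1 + r/52)^52 = 1.093824: r/52 = 1.093824^(1/52) − 1 = 0.001726, so r = 0.089757 = 8.976%.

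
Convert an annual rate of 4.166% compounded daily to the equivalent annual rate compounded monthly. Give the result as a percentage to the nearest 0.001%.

EAR = (1 + 0.04166/365)^365 − 1 = 0.042537.
Solve (1 + r/12)^12 = 1.042537: r/12 = 1.042537^(1/12) − 1 = 0.003478, so r = 0.041730 = 4.173%.

4.173%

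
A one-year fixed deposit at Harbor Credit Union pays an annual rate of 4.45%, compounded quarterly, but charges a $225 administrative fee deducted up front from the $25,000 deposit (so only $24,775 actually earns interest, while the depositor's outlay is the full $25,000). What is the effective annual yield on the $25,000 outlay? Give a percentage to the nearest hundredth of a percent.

3.58%

Value after one year: 24,775 × (1 + 0.0445/4)^4 = 24,775 × 1.045248 = $25,896.02.
Effective yield on the $25,000 outlay: 25,896.02 / 25,000 − 1 = 0.035841 = 3.58%.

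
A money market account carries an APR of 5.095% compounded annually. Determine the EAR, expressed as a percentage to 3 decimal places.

Annual compounding means the effective rate equals the nominal rate: 5.095%.

5.095%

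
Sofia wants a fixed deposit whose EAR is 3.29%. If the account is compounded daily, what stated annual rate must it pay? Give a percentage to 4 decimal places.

(1 + r/365)^365 − 1 = 0.0329, so 1 + r/365 = 1.0329^(1/365).
r/365 = 0.000089, so r = 0.032372 = 3.2372%.

3.2372%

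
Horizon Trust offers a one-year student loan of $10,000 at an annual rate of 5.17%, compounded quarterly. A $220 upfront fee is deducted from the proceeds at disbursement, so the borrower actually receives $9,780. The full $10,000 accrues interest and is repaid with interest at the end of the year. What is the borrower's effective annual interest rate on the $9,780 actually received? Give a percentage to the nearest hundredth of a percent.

7.64%

Amount owed after one year: 10,000 × (1 + 0.0517/4)^4 = 10,000 × 1.052711 = $10,527.11.
Effective rate on net proceeds: 10,527.11 / 9,780 − 1 = 0.076392 = 7.64%.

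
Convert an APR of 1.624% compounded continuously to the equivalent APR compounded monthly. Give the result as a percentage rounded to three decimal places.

EAR under continuous compounding: e^0.01624 − 1 = 0.016373.
Solve (1 + r/12)^12 = 1.016373: r/12 = 1.016373^(1/12) − 1 = 0.001354, so r = 0.016251 = 1.625%.

1.625%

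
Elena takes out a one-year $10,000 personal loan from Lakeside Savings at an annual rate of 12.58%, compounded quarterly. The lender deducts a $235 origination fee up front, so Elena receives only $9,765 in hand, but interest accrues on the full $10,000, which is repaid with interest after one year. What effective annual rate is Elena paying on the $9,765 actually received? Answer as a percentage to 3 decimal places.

Amount owed after one year: 10,000 × (1 + 0.1258/4)^4 = 10,000 × 1.131860 = $11,318.60.
Effective rate on net proceeds: 11,318.60 / 9,765 − 1 = 0.159099 = 15.910%.

15.910%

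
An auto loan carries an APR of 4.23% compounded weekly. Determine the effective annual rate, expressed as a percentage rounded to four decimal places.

4.3189%

EAR = (1 + 0.0423/52)^52 − 1.
= (1 + 0.000813)^52 − 1 = 1.043189 − 1 = 4.3189%.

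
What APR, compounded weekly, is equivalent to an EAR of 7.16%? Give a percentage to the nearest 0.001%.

6.920%

(1 + r/52)^52 − 1 = 0.0716, so 1 + r/52 = 1.0716^(1/52).
r/52 = 0.001331, so r = 0.069199 = 6.920%.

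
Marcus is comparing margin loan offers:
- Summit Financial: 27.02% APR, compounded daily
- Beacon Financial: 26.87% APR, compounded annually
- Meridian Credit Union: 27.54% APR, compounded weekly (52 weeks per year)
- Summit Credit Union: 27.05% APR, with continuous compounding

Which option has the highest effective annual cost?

Meridian Credit Union

Summit Financial: (1 + 0.2702/365)^365 − 1 = 31.010%
Beacon Financial: compounded annually, EAR = 26.870%
Meridian Credit Union: (1 + 0.2754/52)^52 − 1 = 31.610%
Summit Credit Union: e^0.2705 − 1 = 31.062%
The highest effective annual rate is Meridian Credit Union at 31.610%.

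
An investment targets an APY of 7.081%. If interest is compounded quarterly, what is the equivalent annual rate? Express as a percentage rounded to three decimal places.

6.900%

(1 + r/4)^4 − 1 = 0.07081, so 1 + r/4 = 1.07081^(1/4).
r/4 = 0.017251, so r = 0.069004 = 6.900%.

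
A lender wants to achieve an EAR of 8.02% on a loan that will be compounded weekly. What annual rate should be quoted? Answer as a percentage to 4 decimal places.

(1 + r/52)^52 − 1 = 0.0802, so 1 + r/52 = 1.0802^(1/52).
r/52 = 0.001485, so r = 0.077203 = 7.7203%.

7.7203%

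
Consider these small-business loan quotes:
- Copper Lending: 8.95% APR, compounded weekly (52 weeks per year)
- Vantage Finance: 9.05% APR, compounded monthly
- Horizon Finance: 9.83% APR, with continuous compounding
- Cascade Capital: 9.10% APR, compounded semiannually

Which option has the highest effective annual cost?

Copper Lending: (1 + 0.0895/52)^52 − 1 = 9.354%
Vantage Finance: (1 + 0.0905/12)^12 − 1 = 9.435%
Horizon Finance: e^0.0983 − 1 = 10.329%
Cascade Capital: (1 + 0.0910/2)^2 − 1 = 9.307%
The highest effective annual rate is Horizon Finance at 10.329%.

Horizon Finance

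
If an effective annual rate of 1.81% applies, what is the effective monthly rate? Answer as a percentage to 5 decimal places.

The per-month rate i satisfies (1 + i)^12 = 1 + 0.0181.
i = 1.0181^(1/12) − 1 = 0.0014960 = 0.14960%.

0.14960%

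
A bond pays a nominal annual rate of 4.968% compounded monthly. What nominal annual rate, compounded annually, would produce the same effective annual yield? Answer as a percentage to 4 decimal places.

EAR = (1 + 0.04968/12)^12 − 1 = 0.050827.
Compounded annually, the equivalent nominal rate is the EAR itself: 5.0827%.

5.0827%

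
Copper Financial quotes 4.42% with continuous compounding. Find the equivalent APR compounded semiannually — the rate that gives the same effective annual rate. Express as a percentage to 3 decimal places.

EAR under continuous compounding: e^0.0442 − 1 = 0.045191.
Solve (1 + r/2)^2 = 1.045191: r/2 = 1.045191^(1/2) − 1 = 0.022346, so r = 0.044692 = 4.469%.

4.469%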